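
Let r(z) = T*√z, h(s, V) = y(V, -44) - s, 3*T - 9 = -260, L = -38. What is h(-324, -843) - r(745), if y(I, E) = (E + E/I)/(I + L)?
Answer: 240666340/742683 + 251*√745/3 ≈ 2607.7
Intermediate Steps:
y(I, E) = (E + E/I)/(-38 + I) (y(I, E) = (E + E/I)/(I - 38) = (E + E/I)/(-38 + I))
T = -251/3 (T = 3 + (⅓)*(-260) = 3 - 260/3 = -251/3 ≈ -83.667)
h(s, V) = -s - 44*(1 + V)/(V*(-38 + V)) (h(s, V) = -44*(1 + V)/(V*(-38 + V)) - s = -s - 44*(1 + V)/(V*(-38 + V)))
r(z) = -251*√z/3
h(-324, -843) - r(745) = (-44 - 44*(-843) - 1*(-843)*(-324)*(-38 - 843))/((-843)*(-38 - 843)) - (-251)*√745/3 = -1/843*(-44 + 37092 - 1*(-843)*(-324)*(-881))/(-881) + 251*√745/3 = -1/843*(-1/881)*(-44 + 37092 + 240629292) + 251*√745/3 = -1/843*(-1/881)*240666340 + 251*√745/3 = 240666340/742683 + 251*√745/3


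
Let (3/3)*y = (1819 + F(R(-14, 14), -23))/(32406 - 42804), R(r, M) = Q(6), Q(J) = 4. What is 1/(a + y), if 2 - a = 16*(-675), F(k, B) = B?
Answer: 5199/56158700 ≈ 9.2577e-5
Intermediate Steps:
R(r, M) = 4
a = 10802 (a = 2 - 16*(-675) = 2 - 1*(-10800) = 2 + 10800 = 10802)
y = -898/5199 (y = (1819 - 23)/(32406 - 42804) = 1796/(-10398) = 1796*(-1/10398) = -898/5199 ≈ -0.17273)
1/(a + y) = 1/(10802 - 898/5199) = 1/(56158700/5199) = 5199/56158700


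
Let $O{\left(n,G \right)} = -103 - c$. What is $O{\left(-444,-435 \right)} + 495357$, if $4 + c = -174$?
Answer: $495432$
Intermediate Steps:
$c = -178$ ($c = -4 - 174 = -178$)
$O{\left(n,G \right)} = 75$ ($O{\left(n,G \right)} = -103 - -178 = -103 + 178 = 75$)
$O{\left(-444,-435 \right)} + 495357 = 75 + 495357 = 495432$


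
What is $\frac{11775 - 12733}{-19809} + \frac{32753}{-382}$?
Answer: $- \frac{648438221}{7567038} \approx -85.693$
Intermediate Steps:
$\frac{11775 - 12733}{-19809} + \frac{32753}{-382} = \left(-958\right) \left(- \frac{1}{19809}\right) + 32753 \left(- \frac{1}{382}\right) = \frac{958}{19809} - \frac{32753}{382} = - \frac{648438221}{7567038}$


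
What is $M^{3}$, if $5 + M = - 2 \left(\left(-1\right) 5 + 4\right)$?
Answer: $-27$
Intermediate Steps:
$M = -3$ ($M = -5 - 2 \left(\left(-1\right) 5 + 4\right) = -5 - 2 \left(-5 + 4\right) = -5 - -2 = -5 + 2 = -3$)
$M^{3} = \left(-3\right)^{3} = -27$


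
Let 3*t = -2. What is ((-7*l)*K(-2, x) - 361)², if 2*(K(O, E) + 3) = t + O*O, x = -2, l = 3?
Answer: 110889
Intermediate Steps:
t = -⅔ (t = (⅓)*(-2) = -⅔ ≈ -0.66667)
K(O, E) = -10/3 + O²/2 (K(O, E) = -3 + (-⅔ + O*O)/2 = -3 + (-⅔ + O²)/2 = -3 + (-⅓ + O²/2) = -10/3 + O²/2)
((-7*l)*K(-2, x) - 361)² = ((-7*3)*(-10/3 + (½)*(-2)²) - 361)² = (-21*(-10/3 + (½)*4) - 361)² = (-21*(-10/3 + 2) - 361)² = (-21*(-4/3) - 361)² = (28 - 361)² = (-333)² = 110889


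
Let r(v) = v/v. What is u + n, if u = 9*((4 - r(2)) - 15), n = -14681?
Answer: -14789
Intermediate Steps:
r(v) = 1
u = -108 (u = 9*((4 - 1*1) - 15) = 9*((4 - 1) - 15) = 9*(3 - 15) = 9*(-12) = -108)
u + n = -108 - 14681 = -14789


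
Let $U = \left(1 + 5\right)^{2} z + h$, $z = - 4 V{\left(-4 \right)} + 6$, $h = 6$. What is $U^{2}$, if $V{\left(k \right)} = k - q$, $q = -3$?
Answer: $133956$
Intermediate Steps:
$V{\left(k \right)} = 3 + k$ ($V{\left(k \right)} = k - -3 = k + 3 = 3 + k$)
$z = 10$ ($z = - 4 \left(3 - 4\right) + 6 = \left(-4\right) \left(-1\right) + 6 = 4 + 6 = 10$)
$U = 366$ ($U = \left(1 + 5\right)^{2} \cdot 10 + 6 = 6^{2} \cdot 10 + 6 = 36 \cdot 10 + 6 = 360 + 6 = 366$)
$U^{2} = 366^{2} = 133956$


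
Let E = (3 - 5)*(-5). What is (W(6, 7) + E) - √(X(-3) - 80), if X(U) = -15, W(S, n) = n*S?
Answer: 52 - I*√95 ≈ 52.0 - 9.7468*I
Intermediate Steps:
W(S, n) = S*n
E = 10 (E = -2*(-5) = 10)
(W(6, 7) + E) - √(X(-3) - 80) = (6*7 + 10) - √(-15 - 80) = (42 + 10) - √(-95) = 52 - I*√95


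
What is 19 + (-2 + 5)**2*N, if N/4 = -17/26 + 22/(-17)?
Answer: -11299/221 ≈ -51.127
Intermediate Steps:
N = -1722/221 (N = 4*(-17/26 + 22/(-17)) = 4*(-17*1/26 + 22*(-1/17)) = 4*(-17/26 - 22/17) = 4*(-861/442) = -1722/221 ≈ -7.7919)
19 + (-2 + 5)**2*N = 19 + (-2 + 5)**2*(-1722/221) = 19 + 3**2*(-1722/221) = 19 + 9*(-1722/221) = 19 - 15498/221 = -11299/221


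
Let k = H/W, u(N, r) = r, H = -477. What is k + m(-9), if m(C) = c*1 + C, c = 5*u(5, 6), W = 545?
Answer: 10968/545 ≈ 20.125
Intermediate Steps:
c = 30 (c = 5*6 = 30)
m(C) = 30 + C (m(C) = 30*1 + C = 30 + C)
k = -477/545 ≈ -0.87523
k + m(-9) = -477/545 + (30 - 9) = -477/545 + 21 = 10968/545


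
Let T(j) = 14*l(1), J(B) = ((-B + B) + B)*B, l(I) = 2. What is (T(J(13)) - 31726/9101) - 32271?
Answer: -293475269/9101 ≈ -32247.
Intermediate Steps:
J(B) = B² (J(B) = (0 + B)*B = B*B = B²)
T(j) = 28 (T(j) = 14*2 = 28)
(T(J(13)) - 31726/9101) - 32271 = (28 - 31726/9101) - 32271 = 223102/9101 - 32271 = -293475269/9101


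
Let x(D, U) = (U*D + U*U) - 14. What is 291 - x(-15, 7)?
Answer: 361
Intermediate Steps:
x(D, U) = -14 + U² + D*U (x(D, U) = (D*U + U²) - 14 = (U² + D*U) - 14 = -14 + U² + D*U)
291 - x(-15, 7) = 291 - (-14 + 7² - 15*7) = 291 - (-14 + 49 - 105) = 291 - 1*(-70) = 291 + 70 = 361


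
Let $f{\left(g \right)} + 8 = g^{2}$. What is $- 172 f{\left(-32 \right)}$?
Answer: $-174752$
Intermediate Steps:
$f{\left(g \right)} = -8 + g^{2}$
$- 172 f{\left(-32 \right)} = - 172 \left(-8 + \left(-32\right)^{2}\right) = - 172 \left(-8 + 1024\right) = \left(-172\right) 1016 = -174752$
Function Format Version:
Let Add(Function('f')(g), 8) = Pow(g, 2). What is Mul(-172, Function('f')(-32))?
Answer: -174752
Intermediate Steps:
Function('f')(g) = Add(-8, Pow(g, 2))
Mul(-172, Function('f')(-32)) = Mul(-172, Add(-8, Pow(-32, 2))) = Mul(-172, Add(-8, 1024)) = Mul(-172, 1016) = -174752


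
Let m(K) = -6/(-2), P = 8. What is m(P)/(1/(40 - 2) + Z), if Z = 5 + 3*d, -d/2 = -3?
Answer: 114/875 ≈ 0.13029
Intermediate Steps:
d = 6 (d = -2*(-3) = 6)
Z = 23 (Z = 5 + 3*6 = 5 + 18 = 23)
m(K) = 3 (m(K) = -6*(-½) = 3)
m(P)/(1/(40 - 2) + Z) = 3/(1/(40 - 2) + 23) = 3/(1/38 + 23) = 3/(875/38) = 3*(38/875) = 114/875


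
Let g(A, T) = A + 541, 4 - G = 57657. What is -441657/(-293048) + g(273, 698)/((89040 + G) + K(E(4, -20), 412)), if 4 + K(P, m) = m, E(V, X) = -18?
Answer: 14281025387/9317461160 ≈ 1.5327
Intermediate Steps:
G = -57653 (G = 4 - 1*57657 = 4 - 57657 = -57653)
K(P, m) = -4 + m
g(A, T) = 541 + A
-441657/(-293048) + g(273, 698)/((89040 + G) + K(E(4, -20), 412)) = -441657/(-293048) + (541 + 273)/((89040 - 57653) + (-4 + 412)) = -441657*(-1/293048) + 814/(31387 + 408) = 441657/293048 + 814/31795 = 14281025387/9317461160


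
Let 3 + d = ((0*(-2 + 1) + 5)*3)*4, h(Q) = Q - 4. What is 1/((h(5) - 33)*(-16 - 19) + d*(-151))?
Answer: -1/7487 ≈ -0.00013356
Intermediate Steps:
h(Q) = -4 + Q
d = 57 (d = -3 + ((0*(-2 + 1) + 5)*3)*4 = -3 + ((0*(-1) + 5)*3)*4 = -3 + ((0 + 5)*3)*4 = -3 + (5*3)*4 = -3 + 15*4 = -3 + 60 = 57)
1/((h(5) - 33)*(-16 - 19) + d*(-151)) = 1/(((-4 + 5) - 33)*(-16 - 19) + 57*(-151)) = 1/((1 - 33)*(-35) - 8607) = 1/(-32*(-35) - 8607) = 1/(1120 - 8607) = 1/(-7487) = -1/7487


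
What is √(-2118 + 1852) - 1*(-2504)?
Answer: 2504 + I*√266 ≈ 2504.0 + 16.31*I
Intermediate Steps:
√(-2118 + 1852) - 1*(-2504) = √(-266) + 2504 = I*√266 + 2504 = 2504 + I*√266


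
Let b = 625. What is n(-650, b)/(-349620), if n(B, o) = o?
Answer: -125/69924 ≈ -0.0017877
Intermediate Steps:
n(-650, b)/(-349620) = 625/(-349620) = 625*(-1/349620) = -125/69924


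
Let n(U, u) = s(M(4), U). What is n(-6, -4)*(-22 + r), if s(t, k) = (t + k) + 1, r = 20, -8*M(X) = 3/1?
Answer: 43/4 ≈ 10.750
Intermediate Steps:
M(X) = -3/8 (M(X) = -3/(8*1) = -3/8)
s(t, k) = 1 + k + t (s(t, k) = (k + t) + 1 = 1 + k + t)
n(U, u) = 5/8 + U (n(U, u) = 1 + U - 3/8 = 5/8 + U)
n(-6, -4)*(-22 + r) = (5/8 - 6)*(-22 + 20) = -43/8*(-2) = 43/4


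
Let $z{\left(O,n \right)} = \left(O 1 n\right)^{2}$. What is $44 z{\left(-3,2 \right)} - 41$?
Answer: $1543$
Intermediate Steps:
$z{\left(O,n \right)} = O^{2} n^{2}$ ($z{\left(O,n \right)} = \left(O n\right)^{2} = O^{2} n^{2}$)
$44 z{\left(-3,2 \right)} - 41 = 44 \left(-3\right)^{2} \cdot 2^{2} - 41 = 44 \cdot 9 \cdot 4 - 41 = 44 \cdot 36 - 41 = 1584 - 41 = 1543$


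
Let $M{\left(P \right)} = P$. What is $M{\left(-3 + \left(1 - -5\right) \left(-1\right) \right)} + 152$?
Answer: $143$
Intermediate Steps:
$M{\left(-3 + \left(1 - -5\right) \left(-1\right) \right)} + 152 = \left(-3 + \left(1 - -5\right) \left(-1\right)\right) + 152 = \left(-3 + \left(1 + 5\right) \left(-1\right)\right) + 152 = \left(-3 + 6 \left(-1\right)\right) + 152 = \left(-3 - 6\right) + 152 = -9 + 152 = 143$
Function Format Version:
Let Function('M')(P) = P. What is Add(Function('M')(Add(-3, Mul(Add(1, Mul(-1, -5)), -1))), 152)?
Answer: 143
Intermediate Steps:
Add(Function('M')(Add(-3, Mul(Add(1, Mul(-1, -5)), -1))), 152) = Add(Add(-3, Mul(Add(1, Mul(-1, -5)), -1)), 152) = Add(Add(-3, Mul(Add(1, 5), -1)), 152) = Add(Add(-3, Mul(6, -1)), 152) = Add(Add(-3, -6), 152) = Add(-9, 152) = 143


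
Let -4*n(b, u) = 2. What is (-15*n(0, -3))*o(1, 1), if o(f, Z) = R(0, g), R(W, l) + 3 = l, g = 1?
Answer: -15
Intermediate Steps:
n(b, u) = -½ (n(b, u) = -¼*2 = -½)
R(W, l) = -3 + l
o(f, Z) = -2 (o(f, Z) = -3 + 1 = -2)
(-15*n(0, -3))*o(1, 1) = -15*(-½)*(-2) = (15/2)*(-2) = -15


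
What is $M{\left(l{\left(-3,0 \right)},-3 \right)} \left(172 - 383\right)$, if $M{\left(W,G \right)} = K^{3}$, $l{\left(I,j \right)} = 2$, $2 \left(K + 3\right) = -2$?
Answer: $13504$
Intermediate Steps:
$K = -4$ ($K = -3 + \frac{1}{2} \left(-2\right) = -3 - 1 = -4$)
$M{\left(W,G \right)} = -64$ ($M{\left(W,G \right)} = \left(-4\right)^{3} = -64$)
$M{\left(l{\left(-3,0 \right)},-3 \right)} \left(172 - 383\right) = - 64 \left(172 - 383\right) = \left(-64\right) \left(-211\right) = 13504$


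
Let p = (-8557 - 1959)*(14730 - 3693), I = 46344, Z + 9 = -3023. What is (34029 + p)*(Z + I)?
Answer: -5025537400656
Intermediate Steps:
Z = -3032 (Z = -9 - 3023 = -3032)
p = -116065092 (p = -10516*11037 = -116065092)
(34029 + p)*(Z + I) = (34029 - 116065092)*(-3032 + 46344) = -116031063*43312 = -5025537400656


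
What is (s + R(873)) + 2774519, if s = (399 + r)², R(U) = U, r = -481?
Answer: 2782116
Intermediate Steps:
s = 6724 (s = (399 - 481)² = (-82)² = 6724)
(s + R(873)) + 2774519 = (6724 + 873) + 2774519 = 7597 + 2774519 = 2782116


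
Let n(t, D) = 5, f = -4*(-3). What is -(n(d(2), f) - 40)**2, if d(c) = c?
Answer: -1225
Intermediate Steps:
f = 12
-(n(d(2), f) - 40)**2 = -(5 - 40)**2 = -1*(-35)**2 = -1*1225 = -1225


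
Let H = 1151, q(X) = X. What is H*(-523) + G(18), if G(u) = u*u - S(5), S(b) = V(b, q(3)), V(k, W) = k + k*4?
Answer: -601674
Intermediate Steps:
V(k, W) = 5*k (V(k, W) = k + 4*k = 5*k)
S(b) = 5*b
G(u) = -25 + u**2 (G(u) = u*u - 5*5 = u**2 - 1*25 = u**2 - 25 = -25 + u**2)
H*(-523) + G(18) = 1151*(-523) + (-25 + 18**2) = -601973 + (-25 + 324) = -601973 + 299 = -601674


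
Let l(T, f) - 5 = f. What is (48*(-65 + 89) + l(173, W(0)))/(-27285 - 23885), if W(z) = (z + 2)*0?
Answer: -1157/51170 ≈ -0.022611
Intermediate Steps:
W(z) = 0 (W(z) = (2 + z)*0 = 0)
l(T, f) = 5 + f
(48*(-65 + 89) + l(173, W(0)))/(-27285 - 23885) = (48*(-65 + 89) + (5 + 0))/(-27285 - 23885) = (48*24 + 5)/(-51170) = (1152 + 5)*(-1/51170) = 1157*(-1/51170) = -1157/51170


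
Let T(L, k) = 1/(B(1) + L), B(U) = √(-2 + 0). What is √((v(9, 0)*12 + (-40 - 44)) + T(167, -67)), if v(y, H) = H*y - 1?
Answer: √((-16031 - 96*I*√2)/(167 + I*√2)) ≈ 0.e-6 - 9.7977*I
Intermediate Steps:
v(y, H) = -1 + H*y
B(U) = I*√2 (B(U) = √(-2) = I*√2)
T(L, k) = 1/(L + I*√2) (T(L, k) = 1/(I*√2 + L) = 1/(L + I*√2))
√((v(9, 0)*12 + (-40 - 44)) + T(167, -67)) = √(((-1 + 0*9)*12 + (-40 - 44)) + 1/(167 + I*√2)) = √(((-1 + 0)*12 - 84) + 1/(167 + I*√2)) = √((-1*12 - 84) + 1/(167 + I*√2)) = √((-12 - 84) + 1/(167 + I*√2)) = √(-96 + 1/(167 + I*√2))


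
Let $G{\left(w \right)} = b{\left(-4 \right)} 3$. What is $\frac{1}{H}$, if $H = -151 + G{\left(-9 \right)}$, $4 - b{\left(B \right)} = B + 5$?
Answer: $- \frac{1}{142} \approx -0.0070423$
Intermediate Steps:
$b{\left(B \right)} = -1 - B$ ($b{\left(B \right)} = 4 - \left(B + 5\right) = 4 - \left(5 + B\right) = -1 - B$)
$G{\left(w \right)} = 9$ ($G{\left(w \right)} = \left(-1 - -4\right) 3 = \left(-1 + 4\right) 3 = 3 \cdot 3 = 9$)
$H = -142$ ($H = -151 + 9 = -142$)
$\frac{1}{H} = \frac{1}{-142} = - \frac{1}{142}$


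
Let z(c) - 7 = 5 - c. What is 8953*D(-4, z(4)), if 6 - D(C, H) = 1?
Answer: 44765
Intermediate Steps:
z(c) = 12 - c (z(c) = 7 + (5 - c) = 12 - c)
D(C, H) = 5 (D(C, H) = 6 - 1*1 = 6 - 1 = 5)
8953*D(-4, z(4)) = 8953*5 = 44765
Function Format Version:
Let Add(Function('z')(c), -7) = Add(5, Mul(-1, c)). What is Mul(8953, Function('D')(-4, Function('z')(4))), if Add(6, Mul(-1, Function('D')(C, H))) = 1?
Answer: 44765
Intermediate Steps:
Function('z')(c) = Add(12, Mul(-1, c)) (Function('z')(c) = Add(7, Add(5, Mul(-1, c))) = Add(12, Mul(-1, c)))
Function('D')(C, H) = 5 (Function('D')(C, H) = Add(6, Mul(-1, 1)) = Add(6, -1) = 5)
Mul(8953, Function('D')(-4, Function('z')(4))) = Mul(8953, 5) = 44765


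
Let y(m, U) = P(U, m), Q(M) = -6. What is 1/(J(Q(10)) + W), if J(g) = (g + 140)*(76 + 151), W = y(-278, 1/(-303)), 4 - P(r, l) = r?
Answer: 303/9217867 ≈ 3.2871e-5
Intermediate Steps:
P(r, l) = 4 - r
y(m, U) = 4 - U
W = 1213/303 (W = 4 - 1/(-303) = 4 - 1*(-1/303) = 4 + 1/303 = 1213/303 ≈ 4.0033)
J(g) = 31780 + 227*g (J(g) = (140 + g)*227 = 31780 + 227*g)
1/(J(Q(10)) + W) = 1/((31780 + 227*(-6)) + 1213/303) = 1/((31780 - 1362) + 1213/303) = 1/(30418 + 1213/303) = 1/(9217867/303) = 303/9217867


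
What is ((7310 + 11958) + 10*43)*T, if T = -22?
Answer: -433356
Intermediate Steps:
((7310 + 11958) + 10*43)*T = ((7310 + 11958) + 10*43)*(-22) = (19268 + 430)*(-22) = 19698*(-22) = -433356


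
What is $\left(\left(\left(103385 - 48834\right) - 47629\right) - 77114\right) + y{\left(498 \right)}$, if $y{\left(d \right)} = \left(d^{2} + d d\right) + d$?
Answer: $426314$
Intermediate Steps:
$y{\left(d \right)} = d + 2 d^{2}$ ($y{\left(d \right)} = \left(d^{2} + d^{2}\right) + d = 2 d^{2} + d = d + 2 d^{2}$)
$\left(\left(\left(103385 - 48834\right) - 47629\right) - 77114\right) + y{\left(498 \right)} = \left(\left(\left(103385 - 48834\right) - 47629\right) - 77114\right) + 498 \left(1 + 2 \cdot 498\right) = \left(\left(54551 - 47629\right) - 77114\right) + 498 \left(1 + 996\right) = \left(6922 - 77114\right) + 498 \cdot 997 = -70192 + 496506 = 426314$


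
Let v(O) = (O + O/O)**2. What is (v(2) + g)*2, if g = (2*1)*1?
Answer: 22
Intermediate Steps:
v(O) = (1 + O)**2 (v(O) = (O + 1)**2 = (1 + O)**2)
g = 2 (g = 2*1 = 2)
(v(2) + g)*2 = ((1 + 2)**2 + 2)*2 = (3**2 + 2)*2 = (9 + 2)*2 = 11*2 = 22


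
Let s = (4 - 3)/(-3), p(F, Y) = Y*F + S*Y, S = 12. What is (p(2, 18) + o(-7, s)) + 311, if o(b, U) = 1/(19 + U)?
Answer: 31531/56 ≈ 563.05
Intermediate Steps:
p(F, Y) = 12*Y + F*Y (p(F, Y) = Y*F + 12*Y = F*Y + 12*Y = 12*Y + F*Y)
s = -1/3 (s = 1*(-1/3) = -1/3 ≈ -0.33333)
(p(2, 18) + o(-7, s)) + 311 = (18*(12 + 2) + 1/(19 - 1/3)) + 311 = (18*14 + 1/(56/3)) + 311 = (252 + 3/56) + 311 = 14115/56 + 311 = 31531/56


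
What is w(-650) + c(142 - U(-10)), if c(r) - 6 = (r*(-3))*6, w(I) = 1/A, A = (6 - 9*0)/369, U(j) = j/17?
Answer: -84969/34 ≈ -2499.1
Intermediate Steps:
U(j) = j/17 (U(j) = j*(1/17) = j/17)
A = 2/123 (A = (6 + 0)*(1/369) = 6*(1/369) = 2/123 ≈ 0.016260)
w(I) = 123/2 (w(I) = 1/(2/123) = 123/2)
c(r) = 6 - 18*r (c(r) = 6 + (r*(-3))*6 = 6 - 3*r*6 = 6 - 18*r)
w(-650) + c(142 - U(-10)) = 123/2 + (6 - 18*(142 - (-10)/17)) = 123/2 + (6 - 18*(142 - 1*(-10/17))) = 123/2 + (6 - 18*(142 + 10/17)) = 123/2 + (6 - 18*2424/17) = 123/2 + (6 - 43632/17) = 123/2 - 43530/17 = -84969/34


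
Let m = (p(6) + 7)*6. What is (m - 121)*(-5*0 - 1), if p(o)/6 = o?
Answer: -137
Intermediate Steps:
p(o) = 6*o
m = 258 (m = (6*6 + 7)*6 = (36 + 7)*6 = 43*6 = 258)
(m - 121)*(-5*0 - 1) = (258 - 121)*(-5*0 - 1) = 137*(0 - 1) = 137*(-1) = -137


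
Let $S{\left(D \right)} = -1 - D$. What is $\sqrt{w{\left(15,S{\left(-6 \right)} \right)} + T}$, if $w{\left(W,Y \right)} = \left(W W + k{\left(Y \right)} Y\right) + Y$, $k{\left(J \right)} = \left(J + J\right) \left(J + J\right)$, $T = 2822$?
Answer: $4 \sqrt{222} \approx 59.599$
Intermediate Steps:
$k{\left(J \right)} = 4 J^{2}$ ($k{\left(J \right)} = 2 J 2 J = 4 J^{2}$)
$w{\left(W,Y \right)} = Y + W^{2} + 4 Y^{3}$ ($w{\left(W,Y \right)} = \left(W W + 4 Y^{2} Y\right) + Y = \left(W^{2} + 4 Y^{3}\right) + Y = Y + W^{2} + 4 Y^{3}$)
$\sqrt{w{\left(15,S{\left(-6 \right)} \right)} + T} = \sqrt{\left(\left(-1 - -6\right) + 15^{2} + 4 \left(-1 - -6\right)^{3}\right) + 2822} = \sqrt{\left(\left(-1 + 6\right) + 225 + 4 \left(-1 + 6\right)^{3}\right) + 2822} = \sqrt{\left(5 + 225 + 4 \cdot 5^{3}\right) + 2822} = \sqrt{\left(5 + 225 + 4 \cdot 125\right) + 2822} = \sqrt{\left(5 + 225 + 500\right) + 2822} = \sqrt{730 + 2822} = \sqrt{3552} = 4 \sqrt{222}$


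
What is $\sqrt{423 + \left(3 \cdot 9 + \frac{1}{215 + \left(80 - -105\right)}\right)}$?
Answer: $\frac{\sqrt{180001}}{20} \approx 21.213$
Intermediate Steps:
$\sqrt{423 + \left(3 \cdot 9 + \frac{1}{215 + \left(80 - -105\right)}\right)} = \sqrt{423 + \left(27 + \frac{1}{215 + \left(80 + 105\right)}\right)} = \sqrt{423 + \left(27 + \frac{1}{215 + 185}\right)} = \sqrt{423 + \left(27 + \frac{1}{400}\right)} = \sqrt{423 + \frac{10801}{400}} = \sqrt{\frac{180001}{400}} = \frac{\sqrt{180001}}{20}$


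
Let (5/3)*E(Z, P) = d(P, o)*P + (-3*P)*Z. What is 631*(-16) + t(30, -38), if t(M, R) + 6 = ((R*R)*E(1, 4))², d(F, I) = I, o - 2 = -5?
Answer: 10809092474/25 ≈ 4.3236e+8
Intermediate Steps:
o = -3 (o = 2 - 5 = -3)
E(Z, P) = -9*P/5 - 9*P*Z/5 (E(Z, P) = 3*(-3*P + (-3*P)*Z)/5 = 3*(-3*P - 3*P*Z)/5 = -9*P/5 - 9*P*Z/5)
t(M, R) = -6 + 5184*R⁴/25 (t(M, R) = -6 + ((R*R)*(-9/5*4*(1 + 1)))² = -6 + (R²*(-9/5*4*2))² = -6 + (R²*(-72/5))² = -6 + (-72*R²/5)² = -6 + 5184*R⁴/25)
631*(-16) + t(30, -38) = 631*(-16) + (-6 + (5184/25)*(-38)⁴) = -10096 + (-6 + (5184/25)*2085136) = -10096 + (-6 + 10809345024/25) = -10096 + 10809344874/25 = 10809092474/25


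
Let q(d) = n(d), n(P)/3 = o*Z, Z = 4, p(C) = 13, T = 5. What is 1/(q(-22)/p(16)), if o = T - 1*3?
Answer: 13/24 ≈ 0.54167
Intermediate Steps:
o = 2 (o = 5 - 1*3 = 5 - 3 = 2)
n(P) = 24 (n(P) = 3*(2*4) = 3*8 = 24)
q(d) = 24
1/(q(-22)/p(16)) = 1/(24/13) = 13/24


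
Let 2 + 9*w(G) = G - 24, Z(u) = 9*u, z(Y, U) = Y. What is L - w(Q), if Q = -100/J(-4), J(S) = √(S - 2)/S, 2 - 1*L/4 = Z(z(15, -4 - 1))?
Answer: -4762/9 + 200*I*√6/27 ≈ -529.11 + 18.144*I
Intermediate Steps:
L = -532 (L = 8 - 36*15 = 8 - 4*135 = 8 - 540 = -532)
J(S) = √(-2 + S)/S
Q = -200*I*√6/3 (Q = -100*(-4/√(-2 - 4)) = -100*2*I*√6/3 = -200*I*√6/3 ≈ -163.3*I)
w(G) = -26/9 + G/9 (w(G) = -2/9 + (G - 24)/9 = -2/9 + (-24 + G)/9 = -2/9 + (-8/3 + G/9) = -26/9 + G/9)
L - w(Q) = -532 - (-26/9 + (-200*I*√6/3)/9) = -532 - (-26/9 - 200*I*√6/27) = -532 + (26/9 + 200*I*√6/27) = -4762/9 + 200*I*√6/27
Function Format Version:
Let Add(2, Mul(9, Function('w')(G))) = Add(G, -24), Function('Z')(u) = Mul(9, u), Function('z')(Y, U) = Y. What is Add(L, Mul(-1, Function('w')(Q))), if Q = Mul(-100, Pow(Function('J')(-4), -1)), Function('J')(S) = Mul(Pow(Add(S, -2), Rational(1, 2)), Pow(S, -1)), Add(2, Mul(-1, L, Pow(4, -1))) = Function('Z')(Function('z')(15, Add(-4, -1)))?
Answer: Add(Rational(-4762, 9), Mul(Rational(200, 27), I, Pow(6, Rational(1, 2)))) ≈ Add(-529.11, Mul(18.144, I))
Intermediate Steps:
L = -532 (L = Add(8, Mul(-4, Mul(9, 15))) = Add(8, Mul(-4, 135)) = Add(8, -540) = -532)
Function('J')(S) = Mul(Pow(S, -1), Pow(Add(-2, S), Rational(1, 2))) (Function('J')(S) = Mul(Pow(Add(-2, S), Rational(1, 2)), Pow(S, -1)) = Mul(Pow(S, -1), Pow(Add(-2, S), Rational(1, 2))))
Q = Mul(Rational(-200, 3), I, Pow(6, Rational(1, 2))) (Q = Mul(-100, Pow(Mul(Pow(-4, -1), Pow(Add(-2, -4), Rational(1, 2))), -1)) = Mul(-100, Pow(Mul(Rational(-1, 4), Pow(-6, Rational(1, 2))), -1)) = Mul(-100, Pow(Mul(Rational(-1, 4), Mul(I, Pow(6, Rational(1, 2)))), -1)) = Mul(-100, Pow(Mul(Rational(-1, 4), I, Pow(6, Rational(1, 2))), -1)) = Mul(-100, Mul(Rational(2, 3), I, Pow(6, Rational(1, 2)))) = Mul(Rational(-200, 3), I, Pow(6, Rational(1, 2))) ≈ Mul(-163.30, I))
Function('w')(G) = Add(Rational(-26, 9), Mul(Rational(1, 9), G)) (Function('w')(G) = Add(Rational(-2, 9), Mul(Rational(1, 9), Add(G, -24))) = Add(Rational(-2, 9), Mul(Rational(1, 9), Add(-24, G))) = Add(Rational(-2, 9), Add(Rational(-8, 3), Mul(Rational(1, 9), G))) = Add(Rational(-26, 9), Mul(Rational(1, 9), G)))
Add(L, Mul(-1, Function('w')(Q))) = Add(-532, Mul(-1, Add(Rational(-26, 9), Mul(Rational(1, 9), Mul(Rational(-200, 3), I, Pow(6, Rational(1, 2))))))) = Add(-532, Mul(-1, Add(Rational(-26, 9), Mul(Rational(-200, 27), I, Pow(6, Rational(1, 2)))))) = Add(-532, Add(Rational(26, 9), Mul(Rational(200, 27), I, Pow(6, Rational(1, 2))))) = Add(Rational(-4762, 9), Mul(Rational(200, 27), I, Pow(6, Rational(1, 2))))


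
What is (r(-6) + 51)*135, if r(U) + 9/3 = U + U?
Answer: 4860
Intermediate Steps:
r(U) = -3 + 2*U (r(U) = -3 + (U + U) = -3 + 2*U)
(r(-6) + 51)*135 = ((-3 + 2*(-6)) + 51)*135 = ((-3 - 12) + 51)*135 = (-15 + 51)*135 = 36*135 = 4860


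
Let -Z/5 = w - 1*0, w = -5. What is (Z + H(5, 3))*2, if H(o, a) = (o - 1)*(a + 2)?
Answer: 90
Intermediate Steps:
H(o, a) = (-1 + o)*(2 + a)
Z = 25 (Z = -5*(-5 - 1*0) = -5*(-5 + 0) = -5*(-5) = 25)
(Z + H(5, 3))*2 = (25 + (-2 - 1*3 + 2*5 + 3*5))*2 = (25 + (-2 - 3 + 10 + 15))*2 = (25 + 20)*2 = 45*2 = 90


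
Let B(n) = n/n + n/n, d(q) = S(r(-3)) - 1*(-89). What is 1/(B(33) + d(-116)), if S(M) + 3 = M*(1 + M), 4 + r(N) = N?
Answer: 1/130 ≈ 0.0076923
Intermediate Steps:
r(N) = -4 + N
S(M) = -3 + M*(1 + M)
d(q) = 128 (d(q) = (-3 + (-4 - 3) + (-4 - 3)²) - 1*(-89) = (-3 - 7 + (-7)²) + 89 = (-3 - 7 + 49) + 89 = 39 + 89 = 128)
B(n) = 2 (B(n) = 1 + 1 = 2)
1/(B(33) + d(-116)) = 1/(2 + 128) = 1/130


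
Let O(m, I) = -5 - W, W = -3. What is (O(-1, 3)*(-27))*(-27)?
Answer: -1458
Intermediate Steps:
O(m, I) = -2 (O(m, I) = -5 - 1*(-3) = -5 + 3 = -2)
(O(-1, 3)*(-27))*(-27) = -2*(-27)*(-27) = 54*(-27) = -1458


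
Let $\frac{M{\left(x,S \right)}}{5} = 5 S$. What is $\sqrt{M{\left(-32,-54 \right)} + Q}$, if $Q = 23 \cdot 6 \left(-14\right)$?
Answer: $i \sqrt{3282} \approx 57.289 i$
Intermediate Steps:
$M{\left(x,S \right)} = 25 S$ ($M{\left(x,S \right)} = 5 \cdot 5 S = 25 S$)
$Q = -1932$ ($Q = 138 \left(-14\right) = -1932$)
$\sqrt{M{\left(-32,-54 \right)} + Q} = \sqrt{25 \left(-54\right) - 1932} = \sqrt{-1350 - 1932} = \sqrt{-3282} = i \sqrt{3282}$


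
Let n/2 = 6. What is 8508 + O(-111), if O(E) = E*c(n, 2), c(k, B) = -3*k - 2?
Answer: 12726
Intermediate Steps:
n = 12 (n = 2*6 = 12)
c(k, B) = -2 - 3*k
O(E) = -38*E (O(E) = E*(-2 - 3*12) = E*(-2 - 36) = E*(-38) = -38*E)
8508 + O(-111) = 8508 - 38*(-111) = 8508 + 4218 = 12726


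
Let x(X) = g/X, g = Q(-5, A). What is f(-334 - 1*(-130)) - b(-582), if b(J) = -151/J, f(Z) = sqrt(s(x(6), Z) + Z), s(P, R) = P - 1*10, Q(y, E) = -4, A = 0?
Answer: -151/582 + 2*I*sqrt(483)/3 ≈ -0.25945 + 14.652*I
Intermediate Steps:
g = -4
x(X) = -4/X
s(P, R) = -10 + P (s(P, R) = P - 10 = -10 + P)
f(Z) = sqrt(-32/3 + Z) (f(Z) = sqrt((-10 - 4/6) + Z) = sqrt((-10 - 4*1/6) + Z) = sqrt((-10 - 2/3) + Z) = sqrt(-32/3 + Z))
f(-334 - 1*(-130)) - b(-582) = sqrt(-96 + 9*(-334 - 1*(-130)))/3 - (-151)/(-582) = sqrt(-96 + 9*(-334 + 130))/3 - (-151)*(-1)/582 = sqrt(-96 + 9*(-204))/3 - 1*151/582 = sqrt(-96 - 1836)/3 - 151/582 = sqrt(-1932)/3 - 151/582 = (2*I*sqrt(483))/3 - 151/582 = 2*I*sqrt(483)/3 - 151/582 = -151/582 + 2*I*sqrt(483)/3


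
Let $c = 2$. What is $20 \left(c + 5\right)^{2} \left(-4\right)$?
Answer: $-3920$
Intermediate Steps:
$20 \left(c + 5\right)^{2} \left(-4\right) = 20 \left(2 + 5\right)^{2} \left(-4\right) = 20 \cdot 7^{2} \left(-4\right) = 20 \cdot 49 \left(-4\right) = 980 \left(-4\right) = -3920$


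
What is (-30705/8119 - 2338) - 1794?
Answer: -1459931/353 ≈ -4135.8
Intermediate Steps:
(-30705/8119 - 2338) - 1794 = (-30705*1/8119 - 2338) - 1794 = (-1335/353 - 2338) - 1794 = -826649/353 - 1794 = -1459931/353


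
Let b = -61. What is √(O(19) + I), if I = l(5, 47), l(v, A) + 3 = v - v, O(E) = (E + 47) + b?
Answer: √2 ≈ 1.4142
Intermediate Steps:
O(E) = -14 + E (O(E) = (E + 47) - 61 = (47 + E) - 61 = -14 + E)
l(v, A) = -3 (l(v, A) = -3 + (v - v) = -3 + 0 = -3)
I = -3
√(O(19) + I) = √((-14 + 19) - 3) = √(5 - 3) = √2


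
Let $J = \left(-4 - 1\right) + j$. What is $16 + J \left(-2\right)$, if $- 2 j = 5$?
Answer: $31$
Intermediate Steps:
$j = - \frac{5}{2}$ ($j = \left(- \frac{1}{2}\right) 5 = - \frac{5}{2} \approx -2.5$)
$J = - \frac{15}{2}$ ($J = \left(-4 - 1\right) - \frac{5}{2} = -5 - \frac{5}{2} = - \frac{15}{2} \approx -7.5$)
$16 + J \left(-2\right) = 16 - -15 = 16 + 15 = 31$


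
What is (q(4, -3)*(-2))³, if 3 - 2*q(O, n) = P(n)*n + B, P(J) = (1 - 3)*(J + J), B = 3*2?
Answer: -35937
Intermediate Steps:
B = 6
P(J) = -4*J
q(O, n) = -3/2 + 2*n² (q(O, n) = 3/2 - ((-4*n)*n + 6)/2 = 3/2 - (-4*n² + 6)/2 = 3/2 - (6 - 4*n²)/2 = 3/2 + (-3 + 2*n²) = -3/2 + 2*n²)
(q(4, -3)*(-2))³ = ((-3/2 + 2*(-3)²)*(-2))³ = ((-3/2 + 2*9)*(-2))³ = ((-3/2 + 18)*(-2))³ = ((33/2)*(-2))³ = (-33)³ = -35937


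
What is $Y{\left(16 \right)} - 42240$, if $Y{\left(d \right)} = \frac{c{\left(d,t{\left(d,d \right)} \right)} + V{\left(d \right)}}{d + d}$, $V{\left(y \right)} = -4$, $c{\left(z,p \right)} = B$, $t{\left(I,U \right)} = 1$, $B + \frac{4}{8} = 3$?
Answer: $- \frac{2703363}{64} \approx -42240.0$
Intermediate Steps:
$B = \frac{5}{2}$ ($B = - \frac{1}{2} + 3 = \frac{5}{2} \approx 2.5$)
$c{\left(z,p \right)} = \frac{5}{2}$
$Y{\left(d \right)} = - \frac{3}{4 d}$ ($Y{\left(d \right)} = \frac{\frac{5}{2} - 4}{d + d} = - \frac{3}{2 \cdot 2 d} = - \frac{3 \frac{1}{2 d}}{2} = - \frac{3}{4 d}$)
$Y{\left(16 \right)} - 42240 = - \frac{3}{4 \cdot 16} - 42240 = \left(- \frac{3}{4}\right) \frac{1}{16} - 42240 = - \frac{3}{64} - 42240 = - \frac{2703363}{64}$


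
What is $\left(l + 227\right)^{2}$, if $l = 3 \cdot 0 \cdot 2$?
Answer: $51529$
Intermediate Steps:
$l = 0$ ($l = 0 \cdot 2 = 0$)
$\left(l + 227\right)^{2} = \left(0 + 227\right)^{2} = 227^{2} = 51529$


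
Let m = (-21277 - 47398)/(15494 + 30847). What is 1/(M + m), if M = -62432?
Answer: -46341/2893229987 ≈ -1.6017e-5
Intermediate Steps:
m = -68675/46341 ≈ -1.4819
1/(M + m) = 1/(-62432 - 68675/46341) = 1/(-2893229987/46341) = -46341/2893229987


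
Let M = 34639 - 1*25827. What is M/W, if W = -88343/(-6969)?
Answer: 2670036/3841 ≈ 695.14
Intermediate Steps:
M = 8812 (M = 34639 - 25827 = 8812)
W = 3841/303 (W = -88343*(-1/6969) = 3841/303 ≈ 12.677)
M/W = 8812/(3841/303) = 8812*(303/3841) = 2670036/3841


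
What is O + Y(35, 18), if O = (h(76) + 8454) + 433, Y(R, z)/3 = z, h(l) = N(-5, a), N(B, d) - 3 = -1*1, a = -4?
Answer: 8943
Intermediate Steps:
N(B, d) = 2 (N(B, d) = 3 - 1*1 = 3 - 1 = 2)
h(l) = 2
Y(R, z) = 3*z
O = 8889 (O = (2 + 8454) + 433 = 8456 + 433 = 8889)
O + Y(35, 18) = 8889 + 3*18 = 8889 + 54 = 8943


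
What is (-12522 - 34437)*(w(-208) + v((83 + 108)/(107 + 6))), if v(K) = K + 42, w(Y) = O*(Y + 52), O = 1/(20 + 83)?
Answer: -23051374797/11639 ≈ -1.9805e+6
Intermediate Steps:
O = 1/103 ≈ 0.0097087
w(Y) = 52/103 + Y/103 (w(Y) = (Y + 52)/103 = (52 + Y)/103 = 52/103 + Y/103)
v(K) = 42 + K
(-12522 - 34437)*(w(-208) + v((83 + 108)/(107 + 6))) = (-12522 - 34437)*((52/103 + (1/103)*(-208)) + (42 + (83 + 108)/(107 + 6))) = -46959*((52/103 - 208/103) + (42 + 191/113)) = -46959*(-156/103 + (42 + 191*(1/113))) = -46959*(-156/103 + (42 + 191/113)) = -46959*(-156/103 + 4937/113) = -46959*490883/11639 = -23051374797/11639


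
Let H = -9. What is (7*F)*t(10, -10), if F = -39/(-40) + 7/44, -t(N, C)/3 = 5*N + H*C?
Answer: -73353/22 ≈ -3334.2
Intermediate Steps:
t(N, C) = -15*N + 27*C (t(N, C) = -3*(5*N - 9*C) = -3*(-9*C + 5*N) = -15*N + 27*C)
F = 499/440 (F = -39*(-1/40) + 7*(1/44) = 39/40 + 7/44 = 499/440 ≈ 1.1341)
(7*F)*t(10, -10) = (7*(499/440))*(-15*10 + 27*(-10)) = 3493*(-150 - 270)/440 = (3493/440)*(-420) = -73353/22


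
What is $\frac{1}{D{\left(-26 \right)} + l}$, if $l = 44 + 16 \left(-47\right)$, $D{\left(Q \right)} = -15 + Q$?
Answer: $- \frac{1}{749} \approx -0.0013351$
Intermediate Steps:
$l = -708$ ($l = 44 - 752 = -708$)
$\frac{1}{D{\left(-26 \right)} + l} = \frac{1}{\left(-15 - 26\right) - 708} = \frac{1}{-41 - 708} = \frac{1}{-749} = - \frac{1}{749}$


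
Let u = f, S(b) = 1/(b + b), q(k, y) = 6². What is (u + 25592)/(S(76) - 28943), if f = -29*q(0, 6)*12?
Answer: -1985728/4399335 ≈ -0.45137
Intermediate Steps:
q(k, y) = 36
S(b) = 1/(2*b)
f = -12528 (f = -29*36*12 = -1044*12 = -12528)
u = -12528
(u + 25592)/(S(76) - 28943) = (-12528 + 25592)/((½)/76 - 28943) = 13064/((½)*(1/76) - 28943) = 13064/(1/152 - 28943) = 13064/(-4399335/152) = 13064*(-152/4399335) = -1985728/4399335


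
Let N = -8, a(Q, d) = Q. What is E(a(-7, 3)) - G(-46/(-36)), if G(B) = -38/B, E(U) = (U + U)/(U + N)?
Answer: 10582/345 ≈ 30.672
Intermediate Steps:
E(U) = 2*U/(-8 + U) (E(U) = (U + U)/(U - 8) = (2*U)/(-8 + U) = 2*U/(-8 + U))
E(a(-7, 3)) - G(-46/(-36)) = 2*(-7)/(-8 - 7) - (-38)/((-46/(-36))) = 2*(-7)/(-15) - (-38)/((-46*(-1/36))) = 2*(-7)*(-1/15) - (-38)/23/18 = 14/15 - (-38)*18/23 = 14/15 - 1*(-684/23) = 14/15 + 684/23 = 10582/345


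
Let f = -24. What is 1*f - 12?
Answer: -36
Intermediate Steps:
1*f - 12 = 1*(-24) - 12 = -24 - 12 = -36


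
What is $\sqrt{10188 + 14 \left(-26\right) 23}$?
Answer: $2 \sqrt{454} \approx 42.615$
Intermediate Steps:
$\sqrt{10188 + 14 \left(-26\right) 23} = \sqrt{10188 - 8372} = \sqrt{1816} = 2 \sqrt{454}$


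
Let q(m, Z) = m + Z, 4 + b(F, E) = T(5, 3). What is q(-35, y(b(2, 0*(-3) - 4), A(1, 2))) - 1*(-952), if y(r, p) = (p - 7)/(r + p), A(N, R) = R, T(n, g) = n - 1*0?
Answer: 2746/3 ≈ 915.33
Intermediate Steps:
T(n, g) = n (T(n, g) = n + 0 = n)
b(F, E) = 1 (b(F, E) = -4 + 5 = 1)
y(r, p) = (-7 + p)/(p + r)
q(m, Z) = Z + m
q(-35, y(b(2, 0*(-3) - 4), A(1, 2))) - 1*(-952) = ((-7 + 2)/(2 + 1) - 35) - 1*(-952) = (-5/3 - 35) + 952 = -110/3 + 952 = 2746/3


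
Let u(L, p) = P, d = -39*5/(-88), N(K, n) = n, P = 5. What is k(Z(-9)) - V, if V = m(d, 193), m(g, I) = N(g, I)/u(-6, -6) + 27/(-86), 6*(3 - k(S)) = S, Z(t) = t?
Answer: -7264/215 ≈ -33.786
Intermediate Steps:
k(S) = 3 - S/6
d = 195/88 (d = -195*(-1/88) = 195/88 ≈ 2.2159)
u(L, p) = 5
m(g, I) = -27/86 + I/5 (m(g, I) = I/5 + 27/(-86) = I*(⅕) + 27*(-1/86) = I/5 - 27/86 = -27/86 + I/5)
V = 16463/430 (V = -27/86 + (⅕)*193 = -27/86 + 193/5 = 16463/430 ≈ 38.286)
k(Z(-9)) - V = (3 - ⅙*(-9)) - 1*16463/430 = (3 + 3/2) - 16463/430 = 9/2 - 16463/430 = -7264/215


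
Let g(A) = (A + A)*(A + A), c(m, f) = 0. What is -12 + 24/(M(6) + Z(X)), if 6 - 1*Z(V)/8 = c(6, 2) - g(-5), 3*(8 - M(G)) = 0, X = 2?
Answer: -1281/107 ≈ -11.972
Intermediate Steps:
M(G) = 8 (M(G) = 8 - 1/3*0 = 8 + 0 = 8)
g(A) = 4*A**2 (g(A) = (2*A)*(2*A) = 4*A**2)
Z(V) = 848 (Z(V) = 48 - 8*(0 - 4*(-5)**2) = 48 - 8*(0 - 4*25) = 48 - 8*(0 - 1*100) = 48 - 8*(0 - 100) = 48 - 8*(-100) = 48 + 800 = 848)
-12 + 24/(M(6) + Z(X)) = -12 + 24/(8 + 848) = -12 + 24/856 = -12 + (1/856)*24 = -12 + 3/107 = -1281/107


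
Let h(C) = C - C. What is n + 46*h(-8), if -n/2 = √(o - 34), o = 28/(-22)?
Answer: -4*I*√1067/11 ≈ -11.878*I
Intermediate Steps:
o = -14/11 (o = 28*(-1/22) = -14/11 ≈ -1.2727)
h(C) = 0
n = -4*I*√1067/11 (n = -2*√(-14/11 - 34) = -4*I*√1067/11 ≈ -11.878*I)
n + 46*h(-8) = -4*I*√1067/11 + 46*0 = -4*I*√1067/11 + 0 = -4*I*√1067/11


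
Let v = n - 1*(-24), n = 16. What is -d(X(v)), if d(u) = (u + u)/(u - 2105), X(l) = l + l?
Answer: 32/405 ≈ 0.079012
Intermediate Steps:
v = 40 (v = 16 - 1*(-24) = 16 + 24 = 40)
X(l) = 2*l
d(u) = 2*u/(-2105 + u) (d(u) = (2*u)/(-2105 + u) = 2*u/(-2105 + u))
-d(X(v)) = -2*2*40/(-2105 + 2*40) = -2*80/(-2105 + 80) = -2*80/(-2025) = -2*80*(-1)/2025 = -1*(-32/405) = 32/405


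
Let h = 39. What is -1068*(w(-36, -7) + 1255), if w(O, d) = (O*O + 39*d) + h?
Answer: -2474556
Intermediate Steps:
w(O, d) = 39 + O**2 + 39*d (w(O, d) = (O*O + 39*d) + 39 = (O**2 + 39*d) + 39 = 39 + O**2 + 39*d)
-1068*(w(-36, -7) + 1255) = -1068*((39 + (-36)**2 + 39*(-7)) + 1255) = -1068*((39 + 1296 - 273) + 1255) = -1068*(1062 + 1255) = -1068*2317 = -2474556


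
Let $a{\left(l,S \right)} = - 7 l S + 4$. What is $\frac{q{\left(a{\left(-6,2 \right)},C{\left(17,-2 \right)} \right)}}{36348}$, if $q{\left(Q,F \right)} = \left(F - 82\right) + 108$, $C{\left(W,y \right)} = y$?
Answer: $\frac{2}{3029} \approx 0.00066028$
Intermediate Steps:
$a{\left(l,S \right)} = 4 - 7 S l$ ($a{\left(l,S \right)} = - 7 S l + 4 = 4 - 7 S l$)
$q{\left(Q,F \right)} = 26 + F$ ($q{\left(Q,F \right)} = \left(-82 + F\right) + 108 = 26 + F$)
$\frac{q{\left(a{\left(-6,2 \right)},C{\left(17,-2 \right)} \right)}}{36348} = \frac{26 - 2}{36348} = 24 \cdot \frac{1}{36348} = \frac{2}{3029}$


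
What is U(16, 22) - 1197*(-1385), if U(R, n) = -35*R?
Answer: 1657285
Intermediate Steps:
U(16, 22) - 1197*(-1385) = -35*16 - 1197*(-1385) = -560 + 1657845 = 1657285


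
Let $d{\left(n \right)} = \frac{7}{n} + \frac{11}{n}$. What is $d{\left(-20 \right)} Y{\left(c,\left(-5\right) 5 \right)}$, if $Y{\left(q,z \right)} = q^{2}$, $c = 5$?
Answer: $- \frac{45}{2} \approx -22.5$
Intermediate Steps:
$d{\left(n \right)} = \frac{18}{n}$
$d{\left(-20 \right)} Y{\left(c,\left(-5\right) 5 \right)} = \frac{18}{-20} \cdot 5^{2} = 18 \left(- \frac{1}{20}\right) 25 = \left(- \frac{9}{10}\right) 25 = - \frac{45}{2}$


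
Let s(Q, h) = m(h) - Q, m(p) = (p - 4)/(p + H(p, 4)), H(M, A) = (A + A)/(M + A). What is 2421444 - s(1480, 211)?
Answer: 109935286147/45373 ≈ 2.4229e+6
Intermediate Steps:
H(M, A) = 2*A/(A + M) (H(M, A) = (2*A)/(A + M) = 2*A/(A + M))
m(p) = (-4 + p)/(p + 8/(4 + p)) (m(p) = (p - 4)/(p + 2*4/(4 + p)) = (-4 + p)/(p + 8/(4 + p)))
s(Q, h) = -Q + (-4 + h)*(4 + h)/(8 + h*(4 + h)) (s(Q, h) = (-4 + h)*(4 + h)/(8 + h*(4 + h)) - Q = -Q + (-4 + h)*(4 + h)/(8 + h*(4 + h)))
2421444 - s(1480, 211) = 2421444 - (-1*1480 + (-4 + 211)/(211 + 8/(4 + 211))) = 2421444 - (-1480 + 207/(211 + 8/215)) = 2421444 - (-1480 + 207/(45373/215)) = 2421444 - (-1480 + (215/45373)*207) = 2421444 - (-1480 + 44505/45373) = 2421444 - 1*(-67107535/45373) = 2421444 + 67107535/45373 = 109935286147/45373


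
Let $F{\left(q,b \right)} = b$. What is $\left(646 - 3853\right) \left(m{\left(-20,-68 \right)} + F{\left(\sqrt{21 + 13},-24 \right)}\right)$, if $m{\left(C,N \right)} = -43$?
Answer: $214869$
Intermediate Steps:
$\left(646 - 3853\right) \left(m{\left(-20,-68 \right)} + F{\left(\sqrt{21 + 13},-24 \right)}\right) = \left(646 - 3853\right) \left(-43 - 24\right) = \left(-3207\right) \left(-67\right) = 214869$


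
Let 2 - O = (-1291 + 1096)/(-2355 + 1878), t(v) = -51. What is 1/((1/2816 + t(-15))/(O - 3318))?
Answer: 1484902144/22834785 ≈ 65.028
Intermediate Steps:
O = 253/159 (O = 2 - (-1291 + 1096)/(-2355 + 1878) = 2 - (-195)/(-477) = 2 - (-195)*(-1)/477 = 2 - 1*65/159 = 2 - 65/159 = 253/159 ≈ 1.5912)
1/((1/2816 + t(-15))/(O - 3318)) = 1/((1/2816 - 51)/(253/159 - 3318)) = 1/((1/2816 - 51)/(-527309/159)) = 1/(-143615/2816*(-159/527309)) = 1/(22834785/1484902144) = 1484902144/22834785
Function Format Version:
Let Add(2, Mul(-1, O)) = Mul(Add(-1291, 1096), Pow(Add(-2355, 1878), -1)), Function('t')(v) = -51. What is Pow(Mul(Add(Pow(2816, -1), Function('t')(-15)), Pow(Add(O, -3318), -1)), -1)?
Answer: Rational(1484902144, 22834785) ≈ 65.028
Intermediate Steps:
O = Rational(253, 159) (O = Add(2, Mul(-1, Mul(Add(-1291, 1096), Pow(Add(-2355, 1878), -1)))) = Add(2, Mul(-1, Mul(-195, Pow(-477, -1)))) = Add(2, Mul(-1, Mul(-195, Rational(-1, 477)))) = Add(2, Mul(-1, Rational(65, 159))) = Add(2, Rational(-65, 159)) = Rational(253, 159) ≈ 1.5912)
Pow(Mul(Add(Pow(2816, -1), Function('t')(-15)), Pow(Add(O, -3318), -1)), -1) = Pow(Mul(Add(Pow(2816, -1), -51), Pow(Add(Rational(253, 159), -3318), -1)), -1) = Pow(Mul(Add(Rational(1, 2816), -51), Pow(Rational(-527309, 159), -1)), -1) = Pow(Mul(Rational(-143615, 2816), Rational(-159, 527309)), -1) = Pow(Rational(22834785, 1484902144), -1) = Rational(1484902144, 22834785)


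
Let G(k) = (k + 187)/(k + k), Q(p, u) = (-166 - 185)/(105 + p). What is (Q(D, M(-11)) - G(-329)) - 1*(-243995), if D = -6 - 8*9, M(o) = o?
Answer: 80270007/329 ≈ 2.4398e+5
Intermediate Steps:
D = -78 (D = -6 - 72 = -78)
Q(p, u) = -351/(105 + p)
G(k) = (187 + k)/(2*k) (G(k) = (187 + k)/((2*k)) = (187 + k)*(1/(2*k)) = (187 + k)/(2*k))
(Q(D, M(-11)) - G(-329)) - 1*(-243995) = (-351/(105 - 78) - (187 - 329)/(2*(-329))) - 1*(-243995) = (-351/27 - (-1)*(-142)/(2*329)) + 243995 = (-351*1/27 - 1*71/329) + 243995 = (-13 - 71/329) + 243995 = -4348/329 + 243995 = 80270007/329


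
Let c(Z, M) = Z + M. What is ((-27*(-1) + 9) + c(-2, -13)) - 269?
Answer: -248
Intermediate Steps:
c(Z, M) = M + Z
((-27*(-1) + 9) + c(-2, -13)) - 269 = ((-27*(-1) + 9) + (-13 - 2)) - 269 = ((-9*(-3) + 9) - 15) - 269 = ((27 + 9) - 15) - 269 = (36 - 15) - 269 = 21 - 269 = -248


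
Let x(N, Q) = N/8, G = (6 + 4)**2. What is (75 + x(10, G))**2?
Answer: 93025/16 ≈ 5814.1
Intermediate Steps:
G = 100 (G = 10**2 = 100)
x(N, Q) = N/8 (x(N, Q) = N*(1/8) = N/8)
(75 + x(10, G))**2 = (75 + (1/8)*10)**2 = (75 + 5/4)**2 = (305/4)**2 = 93025/16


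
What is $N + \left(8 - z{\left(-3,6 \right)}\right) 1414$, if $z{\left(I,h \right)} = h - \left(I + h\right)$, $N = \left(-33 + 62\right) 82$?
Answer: $9448$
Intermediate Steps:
$N = 2378$ ($N = 29 \cdot 82 = 2378$)
$z{\left(I,h \right)} = - I$ ($z{\left(I,h \right)} = h - \left(I + h\right) = - I$)
$N + \left(8 - z{\left(-3,6 \right)}\right) 1414 = 2378 + \left(8 - \left(-1\right) \left(-3\right)\right) 1414 = 2378 + \left(8 - 3\right) 1414 = 2378 + 5 \cdot 1414 = 2378 + 7070 = 9448$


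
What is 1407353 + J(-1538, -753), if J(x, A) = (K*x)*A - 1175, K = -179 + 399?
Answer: 256191258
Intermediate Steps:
K = 220
J(x, A) = -1175 + 220*A*x (J(x, A) = (220*x)*A - 1175 = 220*A*x - 1175 = -1175 + 220*A*x)
1407353 + J(-1538, -753) = 1407353 + (-1175 + 220*(-753)*(-1538)) = 1407353 + (-1175 + 254785080) = 1407353 + 254783905 = 256191258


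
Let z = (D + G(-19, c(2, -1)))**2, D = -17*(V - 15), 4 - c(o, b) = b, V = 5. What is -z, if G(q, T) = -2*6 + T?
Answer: -26569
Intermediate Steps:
c(o, b) = 4 - b
G(q, T) = -12 + T
D = 170 (D = -17*(5 - 15) = -17*(-10) = 170)
z = 26569 (z = (170 + (-12 + (4 - 1*(-1))))**2 = (170 + (-12 + (4 + 1)))**2 = (170 + (-12 + 5))**2 = (170 - 7)**2 = 163**2 = 26569)
-z = -1*26569 = -26569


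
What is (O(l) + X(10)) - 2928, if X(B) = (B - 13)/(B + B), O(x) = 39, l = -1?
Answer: -57783/20 ≈ -2889.1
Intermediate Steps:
X(B) = (-13 + B)/(2*B) (X(B) = (-13 + B)/((2*B)) = (-13 + B)*(1/(2*B)) = (-13 + B)/(2*B))
(O(l) + X(10)) - 2928 = (39 + (½)*(-13 + 10)/10) - 2928 = (39 + (½)*(⅒)*(-3)) - 2928 = (39 - 3/20) - 2928 = 777/20 - 2928 = -57783/20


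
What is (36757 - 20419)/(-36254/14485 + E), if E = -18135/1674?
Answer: -1419935580/1159049 ≈ -1225.1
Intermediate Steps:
E = -65/6 (E = -18135*1/1674 = -65/6 ≈ -10.833)
(36757 - 20419)/(-36254/14485 + E) = (36757 - 20419)/(-36254/14485 - 65/6) = 16338/(-36254*1/14485 - 65/6) = 16338/(-36254/14485 - 65/6) = 16338/(-1159049/86910) = 16338*(-86910/1159049) = -1419935580/1159049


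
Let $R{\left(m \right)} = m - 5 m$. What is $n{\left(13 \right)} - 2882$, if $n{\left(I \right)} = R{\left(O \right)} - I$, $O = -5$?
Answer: $-2875$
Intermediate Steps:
$R{\left(m \right)} = - 4 m$
$n{\left(I \right)} = 20 - I$ ($n{\left(I \right)} = \left(-4\right) \left(-5\right) - I = 20 - I$)
$n{\left(13 \right)} - 2882 = \left(20 - 13\right) - 2882 = 7 - 2882 = -2875$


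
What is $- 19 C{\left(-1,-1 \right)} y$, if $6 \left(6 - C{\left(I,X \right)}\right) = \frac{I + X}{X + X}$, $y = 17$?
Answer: $- \frac{11305}{6} \approx -1884.2$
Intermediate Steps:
$C{\left(I,X \right)} = 6 - \frac{I + X}{12 X}$ ($C{\left(I,X \right)} = 6 - \frac{\left(I + X\right) \frac{1}{X + X}}{6} = 6 - \frac{\left(I + X\right) \frac{1}{2 X}}{6} = 6 - \frac{\frac{1}{2} \frac{1}{X} \left(I + X\right)}{6} = 6 - \frac{I + X}{12 X}$)
$- 19 C{\left(-1,-1 \right)} y = - 19 \frac{\left(-1\right) \left(-1\right) + 71 \left(-1\right)}{12 \left(-1\right)} 17 = - 19 \cdot \frac{1}{12} \left(-1\right) \left(1 - 71\right) 17 = - 19 \cdot \frac{1}{12} \left(-1\right) \left(-70\right) 17 = \left(-19\right) \frac{35}{6} \cdot 17 = \left(- \frac{665}{6}\right) 17 = - \frac{11305}{6}$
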